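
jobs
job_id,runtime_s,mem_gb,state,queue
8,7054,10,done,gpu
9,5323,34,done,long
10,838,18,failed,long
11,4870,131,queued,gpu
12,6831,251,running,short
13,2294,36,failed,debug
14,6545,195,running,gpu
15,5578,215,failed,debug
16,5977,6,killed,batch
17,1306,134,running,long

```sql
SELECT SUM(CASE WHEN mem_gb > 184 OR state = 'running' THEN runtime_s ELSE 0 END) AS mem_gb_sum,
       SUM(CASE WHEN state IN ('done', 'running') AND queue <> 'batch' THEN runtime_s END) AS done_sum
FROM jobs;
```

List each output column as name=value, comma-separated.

[mem_gb_sum: mem_gb > 184 OR state = 'running']
job_id=8: ✗
job_id=9: ✗
job_id=10: ✗
job_id=11: ✗
job_id=12: ✓ → 6831
job_id=13: ✗
job_id=14: ✓ → 6545
job_id=15: ✓ → 5578
job_id=16: ✗
job_id=17: ✓ → 1306
mem_gb_sum = 6831 + 6545 + 5578 + 1306 = 20260
—
[done_sum: state IN ('done', 'running') AND queue <> 'batch']
job_id=8: ✓ → 7054
job_id=9: ✓ → 5323
job_id=10: ✗
job_id=11: ✗
job_id=12: ✓ → 6831
job_id=13: ✗
job_id=14: ✓ → 6545
job_id=15: ✗
job_id=16: ✗
job_id=17: ✓ → 1306
done_sum = 7054 + 5323 + 6831 + 6545 + 1306 = 27059

mem_gb_sum=20260, done_sum=27059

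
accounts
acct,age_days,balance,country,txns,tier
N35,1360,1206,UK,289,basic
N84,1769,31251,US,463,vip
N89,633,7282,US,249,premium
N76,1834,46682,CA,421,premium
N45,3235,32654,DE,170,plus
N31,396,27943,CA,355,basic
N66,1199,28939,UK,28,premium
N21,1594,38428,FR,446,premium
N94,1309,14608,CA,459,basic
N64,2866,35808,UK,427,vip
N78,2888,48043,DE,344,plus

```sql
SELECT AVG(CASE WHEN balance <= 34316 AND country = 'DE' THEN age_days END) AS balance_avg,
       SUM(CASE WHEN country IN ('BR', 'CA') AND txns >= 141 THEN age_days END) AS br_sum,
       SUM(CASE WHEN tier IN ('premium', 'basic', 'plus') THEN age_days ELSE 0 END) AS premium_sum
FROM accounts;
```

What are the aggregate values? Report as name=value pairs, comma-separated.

balance_avg=3235, br_sum=3539, premium_sum=14448

[balance_avg: balance <= 34316 AND country = 'DE']
acct=N35: ✗
acct=N84: ✗
acct=N89: ✗
acct=N76: ✗
acct=N45: ✓ → 3235
acct=N31: ✗
acct=N66: ✗
acct=N21: ✗
acct=N94: ✗
acct=N64: ✗
acct=N78: ✗
balance_avg = 3235
—
[br_sum: country IN ('BR', 'CA') AND txns >= 141]
acct=N35: ✗
acct=N84: ✗
acct=N89: ✗
acct=N76: ✓ → 1834
acct=N45: ✗
acct=N31: ✓ → 396
acct=N66: ✗
acct=N21: ✗
acct=N94: ✓ → 1309
acct=N64: ✗
acct=N78: ✗
br_sum = 1834 + 396 + 1309 = 3539
—
[premium_sum: tier IN ('premium', 'basic', 'plus')]
acct=N35: ✓ → 1360
acct=N84: ✗
acct=N89: ✓ → 633
acct=N76: ✓ → 1834
acct=N45: ✓ → 3235
acct=N31: ✓ → 396
acct=N66: ✓ → 1199
acct=N21: ✓ → 1594
acct=N94: ✓ → 1309
acct=N64: ✗
acct=N78: ✓ → 2888
premium_sum = 1360 + 633 + 1834 + 3235 + 396 + 1199 + 1594 + 1309 + 2888 = 14448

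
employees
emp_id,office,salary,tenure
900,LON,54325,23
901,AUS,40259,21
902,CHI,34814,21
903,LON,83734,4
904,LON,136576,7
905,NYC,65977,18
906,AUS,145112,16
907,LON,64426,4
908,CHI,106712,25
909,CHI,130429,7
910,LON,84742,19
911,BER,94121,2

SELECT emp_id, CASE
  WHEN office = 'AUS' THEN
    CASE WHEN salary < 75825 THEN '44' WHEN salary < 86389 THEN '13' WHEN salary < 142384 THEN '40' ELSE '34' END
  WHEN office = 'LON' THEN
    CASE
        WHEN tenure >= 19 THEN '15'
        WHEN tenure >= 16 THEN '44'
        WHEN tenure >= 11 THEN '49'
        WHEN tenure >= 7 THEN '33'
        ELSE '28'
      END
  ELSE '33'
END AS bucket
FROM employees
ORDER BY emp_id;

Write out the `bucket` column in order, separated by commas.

15, 44, 33, 28, 33, 33, 34, 28, 33, 33, 15, 33

emp_id=900: office='LON' → inner[tenure >= 19] → 15
emp_id=901: office='AUS' → inner[salary < 75825] → 44
emp_id=902: office='CHI' → outer ELSE → 33
emp_id=903: office='LON' → inner[ELSE] → 28
emp_id=904: office='LON' → inner[tenure >= 7] → 33
emp_id=905: office='NYC' → outer ELSE → 33
emp_id=906: office='AUS' → inner[ELSE] → 34
emp_id=907: office='LON' → inner[ELSE] → 28
emp_id=908: office='CHI' → outer ELSE → 33
emp_id=909: office='CHI' → outer ELSE → 33
emp_id=910: office='LON' → inner[tenure >= 19] → 15
emp_id=911: office='BER' → outer ELSE → 33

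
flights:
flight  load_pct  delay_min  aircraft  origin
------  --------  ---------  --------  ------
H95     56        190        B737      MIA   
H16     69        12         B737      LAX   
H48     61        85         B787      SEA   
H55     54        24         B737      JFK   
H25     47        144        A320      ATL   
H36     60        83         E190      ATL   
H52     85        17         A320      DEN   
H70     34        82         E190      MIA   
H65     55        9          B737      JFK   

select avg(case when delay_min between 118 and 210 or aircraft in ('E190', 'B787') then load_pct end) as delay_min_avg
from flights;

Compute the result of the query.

51.6

flight=H95: ✓ → 56
flight=H16: ✗
flight=H48: ✓ → 61
flight=H55: ✗
flight=H25: ✓ → 47
flight=H36: ✓ → 60
flight=H52: ✗
flight=H70: ✓ → 34
flight=H65: ✗
delay_min_avg = (56 + 61 + 47 + 60 + 34) / 5 = 51.6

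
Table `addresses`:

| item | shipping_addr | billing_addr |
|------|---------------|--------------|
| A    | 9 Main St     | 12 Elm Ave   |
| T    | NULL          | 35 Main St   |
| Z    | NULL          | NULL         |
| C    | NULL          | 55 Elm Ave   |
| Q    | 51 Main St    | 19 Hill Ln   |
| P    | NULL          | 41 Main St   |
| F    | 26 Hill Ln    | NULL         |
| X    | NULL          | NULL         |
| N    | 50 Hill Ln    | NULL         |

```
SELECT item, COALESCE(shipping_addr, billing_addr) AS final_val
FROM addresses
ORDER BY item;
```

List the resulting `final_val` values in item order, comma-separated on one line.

item=A: shipping_addr=9 Main St → 9 Main St
item=C: shipping_addr=NULL, billing_addr=55 Elm Ave → 55 Elm Ave
item=F: shipping_addr=26 Hill Ln → 26 Hill Ln
item=N: shipping_addr=50 Hill Ln → 50 Hill Ln
item=P: shipping_addr=NULL, billing_addr=41 Main St → 41 Main St
item=Q: shipping_addr=51 Main St → 51 Main St
item=T: shipping_addr=NULL, billing_addr=35 Main St → 35 Main St
item=X: shipping_addr=NULL, billing_addr=NULL (all NULL) → NULL
item=Z: shipping_addr=NULL, billing_addr=NULL (all NULL) → NULL

9 Main St, 55 Elm Ave, 26 Hill Ln, 50 Hill Ln, 41 Main St, 51 Main St, 35 Main St, NULL, NULL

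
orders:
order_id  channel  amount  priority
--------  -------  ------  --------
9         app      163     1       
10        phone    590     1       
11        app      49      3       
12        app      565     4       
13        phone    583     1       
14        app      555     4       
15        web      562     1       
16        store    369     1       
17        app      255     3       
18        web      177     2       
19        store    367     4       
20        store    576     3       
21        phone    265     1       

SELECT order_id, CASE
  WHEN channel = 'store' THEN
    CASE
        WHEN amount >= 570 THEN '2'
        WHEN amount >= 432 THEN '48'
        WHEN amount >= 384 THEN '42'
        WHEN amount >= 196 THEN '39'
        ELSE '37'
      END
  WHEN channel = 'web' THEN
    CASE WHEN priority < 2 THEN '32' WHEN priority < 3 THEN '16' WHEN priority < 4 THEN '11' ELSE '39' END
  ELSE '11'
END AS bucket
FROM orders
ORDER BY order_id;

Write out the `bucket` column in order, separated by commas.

order_id=9: channel='app' → outer ELSE → 11
order_id=10: channel='phone' → outer ELSE → 11
order_id=11: channel='app' → outer ELSE → 11
order_id=12: channel='app' → outer ELSE → 11
order_id=13: channel='phone' → outer ELSE → 11
order_id=14: channel='app' → outer ELSE → 11
order_id=15: channel='web' → inner[priority < 2] → 32
order_id=16: channel='store' → inner[amount >= 196] → 39
order_id=17: channel='app' → outer ELSE → 11
order_id=18: channel='web' → inner[priority < 3] → 16
order_id=19: channel='store' → inner[amount >= 196] → 39
order_id=20: channel='store' → inner[amount >= 570] → 2
order_id=21: channel='phone' → outer ELSE → 11

11, 11, 11, 11, 11, 11, 32, 39, 11, 16, 39, 2, 11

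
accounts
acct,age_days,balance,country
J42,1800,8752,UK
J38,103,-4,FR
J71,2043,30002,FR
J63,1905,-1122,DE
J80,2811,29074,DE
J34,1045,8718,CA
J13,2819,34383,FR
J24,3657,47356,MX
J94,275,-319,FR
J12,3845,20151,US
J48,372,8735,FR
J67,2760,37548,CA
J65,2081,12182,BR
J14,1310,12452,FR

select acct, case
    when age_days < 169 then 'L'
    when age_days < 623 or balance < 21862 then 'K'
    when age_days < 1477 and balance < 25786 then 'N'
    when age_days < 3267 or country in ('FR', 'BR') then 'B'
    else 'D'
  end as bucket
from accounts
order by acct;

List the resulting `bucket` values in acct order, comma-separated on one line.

acct=J12: age_days < 623 or balance < 21862 → K
acct=J13: age_days < 3267 or country in ('FR', 'BR') → B
acct=J14: age_days < 623 or balance < 21862 → K
acct=J24: ELSE → D
acct=J34: age_days < 623 or balance < 21862 → K
acct=J38: age_days < 169 → L
acct=J42: age_days < 623 or balance < 21862 → K
acct=J48: age_days < 623 or balance < 21862 → K
acct=J63: age_days < 623 or balance < 21862 → K
acct=J65: age_days < 623 or balance < 21862 → K
acct=J67: age_days < 3267 or country in ('FR', 'BR') → B
acct=J71: age_days < 3267 or country in ('FR', 'BR') → B
acct=J80: age_days < 3267 or country in ('FR', 'BR') → B
acct=J94: age_days < 623 or balance < 21862 → K

K, B, K, D, K, L, K, K, K, K, B, B, B, K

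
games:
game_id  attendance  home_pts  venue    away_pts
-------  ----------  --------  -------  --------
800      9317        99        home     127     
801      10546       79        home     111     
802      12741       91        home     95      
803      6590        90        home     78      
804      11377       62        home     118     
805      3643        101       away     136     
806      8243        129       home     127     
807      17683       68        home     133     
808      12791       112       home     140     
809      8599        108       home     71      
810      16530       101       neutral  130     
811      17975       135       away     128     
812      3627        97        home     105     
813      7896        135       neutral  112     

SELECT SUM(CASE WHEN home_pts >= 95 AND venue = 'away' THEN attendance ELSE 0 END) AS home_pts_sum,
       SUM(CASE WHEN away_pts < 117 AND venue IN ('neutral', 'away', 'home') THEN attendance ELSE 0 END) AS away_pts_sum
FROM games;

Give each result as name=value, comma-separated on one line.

home_pts_sum=21618, away_pts_sum=49999

[home_pts_sum: home_pts >= 95 AND venue = 'away']
game_id=800: ✗
game_id=801: ✗
game_id=802: ✗
game_id=803: ✗
game_id=804: ✗
game_id=805: ✓ → 3643
game_id=806: ✗
game_id=807: ✗
game_id=808: ✗
game_id=809: ✗
game_id=810: ✗
game_id=811: ✓ → 17975
game_id=812: ✗
game_id=813: ✗
home_pts_sum = 3643 + 17975 = 21618
—
[away_pts_sum: away_pts < 117 AND venue IN ('neutral', 'away', 'home')]
game_id=800: ✗
game_id=801: ✓ → 10546
game_id=802: ✓ → 12741
game_id=803: ✓ → 6590
game_id=804: ✗
game_id=805: ✗
game_id=806: ✗
game_id=807: ✗
game_id=808: ✗
game_id=809: ✓ → 8599
game_id=810: ✗
game_id=811: ✗
game_id=812: ✓ → 3627
game_id=813: ✓ → 7896
away_pts_sum = 10546 + 12741 + 6590 + 8599 + 3627 + 7896 = 49999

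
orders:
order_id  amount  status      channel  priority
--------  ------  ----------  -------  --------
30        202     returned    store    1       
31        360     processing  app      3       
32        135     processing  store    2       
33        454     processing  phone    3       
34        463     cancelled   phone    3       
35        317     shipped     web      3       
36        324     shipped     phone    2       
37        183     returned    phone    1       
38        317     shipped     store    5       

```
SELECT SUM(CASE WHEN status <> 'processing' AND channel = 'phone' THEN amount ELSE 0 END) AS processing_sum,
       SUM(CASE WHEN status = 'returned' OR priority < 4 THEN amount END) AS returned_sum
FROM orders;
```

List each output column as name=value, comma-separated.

processing_sum=970, returned_sum=2438

[processing_sum: status <> 'processing' AND channel = 'phone']
order_id=30: ✗
order_id=31: ✗
order_id=32: ✗
order_id=33: ✗
order_id=34: ✓ → 463
order_id=35: ✗
order_id=36: ✓ → 324
order_id=37: ✓ → 183
order_id=38: ✗
processing_sum = 463 + 324 + 183 = 970
—
[returned_sum: status = 'returned' OR priority < 4]
order_id=30: ✓ → 202
order_id=31: ✓ → 360
order_id=32: ✓ → 135
order_id=33: ✓ → 454
order_id=34: ✓ → 463
order_id=35: ✓ → 317
order_id=36: ✓ → 324
order_id=37: ✓ → 183
order_id=38: ✗
returned_sum = 202 + 360 + 135 + 454 + 463 + 317 + 324 + 183 = 2438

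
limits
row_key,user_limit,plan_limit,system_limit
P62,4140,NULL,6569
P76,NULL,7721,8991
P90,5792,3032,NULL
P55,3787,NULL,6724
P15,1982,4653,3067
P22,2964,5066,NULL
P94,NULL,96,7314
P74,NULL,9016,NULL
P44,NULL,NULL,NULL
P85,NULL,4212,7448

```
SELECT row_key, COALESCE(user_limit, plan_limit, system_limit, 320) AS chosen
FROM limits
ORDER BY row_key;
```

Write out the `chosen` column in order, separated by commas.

row_key=P15: user_limit=1982 → 1982
row_key=P22: user_limit=2964 → 2964
row_key=P44: user_limit=NULL, plan_limit=NULL, system_limit=NULL, → literal 320 → 320
row_key=P55: user_limit=3787 → 3787
row_key=P62: user_limit=4140 → 4140
row_key=P74: user_limit=NULL, plan_limit=9016 → 9016
row_key=P76: user_limit=NULL, plan_limit=7721 → 7721
row_key=P85: user_limit=NULL, plan_limit=4212 → 4212
row_key=P90: user_limit=5792 → 5792
row_key=P94: user_limit=NULL, plan_limit=96 → 96

1982, 2964, 320, 3787, 4140, 9016, 7721, 4212, 5792, 96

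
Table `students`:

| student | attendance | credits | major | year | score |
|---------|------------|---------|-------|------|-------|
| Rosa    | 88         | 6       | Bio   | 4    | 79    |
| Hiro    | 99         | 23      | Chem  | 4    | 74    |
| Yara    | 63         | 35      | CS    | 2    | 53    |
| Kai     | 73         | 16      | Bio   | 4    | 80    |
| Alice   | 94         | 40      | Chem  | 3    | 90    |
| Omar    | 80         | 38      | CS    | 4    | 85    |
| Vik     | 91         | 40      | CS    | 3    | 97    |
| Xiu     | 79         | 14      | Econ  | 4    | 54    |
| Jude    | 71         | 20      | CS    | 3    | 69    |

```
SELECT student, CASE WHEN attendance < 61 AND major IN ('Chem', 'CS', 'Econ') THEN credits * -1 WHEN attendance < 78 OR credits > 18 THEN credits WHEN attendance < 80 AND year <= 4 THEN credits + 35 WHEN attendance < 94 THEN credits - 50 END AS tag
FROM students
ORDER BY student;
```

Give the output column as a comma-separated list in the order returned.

student=Alice: attendance < 78 OR credits > 18 → 40
student=Hiro: attendance < 78 OR credits > 18 → 23
student=Jude: attendance < 78 OR credits > 18 → 20
student=Kai: attendance < 78 OR credits > 18 → 16
student=Omar: attendance < 78 OR credits > 18 → 38
student=Rosa: attendance < 94 → -44
student=Vik: attendance < 78 OR credits > 18 → 40
student=Xiu: attendance < 80 AND year <= 4 → 49
student=Yara: attendance < 78 OR credits > 18 → 35

40, 23, 20, 16, 38, -44, 40, 49, 35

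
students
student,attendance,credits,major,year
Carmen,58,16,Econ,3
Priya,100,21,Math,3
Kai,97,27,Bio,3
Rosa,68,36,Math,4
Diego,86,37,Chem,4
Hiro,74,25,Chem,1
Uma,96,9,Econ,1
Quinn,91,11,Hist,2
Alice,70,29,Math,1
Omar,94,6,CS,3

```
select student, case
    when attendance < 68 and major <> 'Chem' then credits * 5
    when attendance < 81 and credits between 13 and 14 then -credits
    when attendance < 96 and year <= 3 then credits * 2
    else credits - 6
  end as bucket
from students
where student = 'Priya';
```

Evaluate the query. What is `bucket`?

15

student = Priya: attendance=100, credits=21, major=Math, year=3.
attendance < 68 and major <> 'Chem' → false
attendance < 81 and credits between 13 and 14 → false
attendance < 96 and year <= 3 → false
No prior WHEN matched → ELSE → 15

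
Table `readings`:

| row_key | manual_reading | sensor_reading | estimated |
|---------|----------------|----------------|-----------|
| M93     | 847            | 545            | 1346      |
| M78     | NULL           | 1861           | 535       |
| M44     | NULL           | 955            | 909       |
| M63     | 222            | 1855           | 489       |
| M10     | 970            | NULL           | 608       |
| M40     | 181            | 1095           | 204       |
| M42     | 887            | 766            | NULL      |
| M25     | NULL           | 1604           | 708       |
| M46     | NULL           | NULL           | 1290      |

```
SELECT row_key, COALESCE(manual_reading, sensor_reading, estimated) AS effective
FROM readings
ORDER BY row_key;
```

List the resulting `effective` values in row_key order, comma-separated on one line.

row_key=M10: manual_reading=970 → 970
row_key=M25: manual_reading=NULL, sensor_reading=1604 → 1604
row_key=M40: manual_reading=181 → 181
row_key=M42: manual_reading=887 → 887
row_key=M44: manual_reading=NULL, sensor_reading=955 → 955
row_key=M46: manual_reading=NULL, sensor_reading=NULL, estimated=1290 → 1290
row_key=M63: manual_reading=222 → 222
row_key=M78: manual_reading=NULL, sensor_reading=1861 → 1861
row_key=M93: manual_reading=847 → 847

970, 1604, 181, 887, 955, 1290, 222, 1861, 847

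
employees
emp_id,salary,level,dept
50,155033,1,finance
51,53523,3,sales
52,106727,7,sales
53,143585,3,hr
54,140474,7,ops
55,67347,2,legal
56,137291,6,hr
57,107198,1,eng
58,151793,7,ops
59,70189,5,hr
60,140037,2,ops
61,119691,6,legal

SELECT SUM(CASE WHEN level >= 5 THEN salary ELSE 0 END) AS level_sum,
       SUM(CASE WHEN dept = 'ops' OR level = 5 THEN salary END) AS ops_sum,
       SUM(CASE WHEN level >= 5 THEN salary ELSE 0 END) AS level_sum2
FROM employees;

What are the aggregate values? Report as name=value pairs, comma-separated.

level_sum=726165, ops_sum=502493, level_sum2=726165

[level_sum: level >= 5]
emp_id=50: ✗
emp_id=51: ✗
emp_id=52: ✓ → 106727
emp_id=53: ✗
emp_id=54: ✓ → 140474
emp_id=55: ✗
emp_id=56: ✓ → 137291
emp_id=57: ✗
emp_id=58: ✓ → 151793
emp_id=59: ✓ → 70189
emp_id=60: ✗
emp_id=61: ✓ → 119691
level_sum = 106727 + 140474 + 137291 + 151793 + 70189 + 119691 = 726165
—
[ops_sum: dept = 'ops' OR level = 5]
emp_id=50: ✗
emp_id=51: ✗
emp_id=52: ✗
emp_id=53: ✗
emp_id=54: ✓ → 140474
emp_id=55: ✗
emp_id=56: ✗
emp_id=57: ✗
emp_id=58: ✓ → 151793
emp_id=59: ✓ → 70189
emp_id=60: ✓ → 140037
emp_id=61: ✗
ops_sum = 140474 + 151793 + 70189 + 140037 = 502493
—
[level_sum2: level >= 5]
emp_id=50: ✗
emp_id=51: ✗
emp_id=52: ✓ → 106727
emp_id=53: ✗
emp_id=54: ✓ → 140474
emp_id=55: ✗
emp_id=56: ✓ → 137291
emp_id=57: ✗
emp_id=58: ✓ → 151793
emp_id=59: ✓ → 70189
emp_id=60: ✗
emp_id=61: ✓ → 119691
level_sum2 = 106727 + 140474 + 137291 + 151793 + 70189 + 119691 = 726165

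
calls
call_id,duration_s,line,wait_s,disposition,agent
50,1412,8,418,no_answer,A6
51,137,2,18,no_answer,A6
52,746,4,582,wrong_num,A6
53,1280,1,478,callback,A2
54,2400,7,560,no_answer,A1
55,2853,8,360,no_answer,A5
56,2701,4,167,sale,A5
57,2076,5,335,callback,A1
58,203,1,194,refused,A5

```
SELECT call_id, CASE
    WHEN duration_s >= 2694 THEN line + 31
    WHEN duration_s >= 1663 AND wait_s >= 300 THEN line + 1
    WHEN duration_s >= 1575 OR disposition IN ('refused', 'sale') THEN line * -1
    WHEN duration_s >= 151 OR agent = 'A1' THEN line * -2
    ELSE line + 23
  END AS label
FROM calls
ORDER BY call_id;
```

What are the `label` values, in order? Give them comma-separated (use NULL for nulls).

-16, 25, -8, -2, 8, 39, 35, 6, -1

call_id=50: duration_s >= 151 OR agent = 'A1' → -16
call_id=51: ELSE → 25
call_id=52: duration_s >= 151 OR agent = 'A1' → -8
call_id=53: duration_s >= 151 OR agent = 'A1' → -2
call_id=54: duration_s >= 1663 AND wait_s >= 300 → 8
call_id=55: duration_s >= 2694 → 39
call_id=56: duration_s >= 2694 → 35
call_id=57: duration_s >= 1663 AND wait_s >= 300 → 6
call_id=58: duration_s >= 1575 OR disposition IN ('refused', 'sale') → -1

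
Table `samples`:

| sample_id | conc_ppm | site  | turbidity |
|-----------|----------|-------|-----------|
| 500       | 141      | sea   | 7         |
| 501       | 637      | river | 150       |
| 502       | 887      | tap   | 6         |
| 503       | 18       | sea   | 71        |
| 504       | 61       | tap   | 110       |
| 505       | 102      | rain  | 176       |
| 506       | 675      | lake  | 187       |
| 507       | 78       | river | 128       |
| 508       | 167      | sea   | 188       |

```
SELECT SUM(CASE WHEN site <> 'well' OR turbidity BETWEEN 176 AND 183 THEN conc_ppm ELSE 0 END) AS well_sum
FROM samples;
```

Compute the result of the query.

sample_id=500: ✓ → 141
sample_id=501: ✓ → 637
sample_id=502: ✓ → 887
sample_id=503: ✓ → 18
sample_id=504: ✓ → 61
sample_id=505: ✓ → 102
sample_id=506: ✓ → 675
sample_id=507: ✓ → 78
sample_id=508: ✓ → 167
well_sum = 141 + 637 + 887 + 18 + 61 + 102 + 675 + 78 + 167 = 2766

2766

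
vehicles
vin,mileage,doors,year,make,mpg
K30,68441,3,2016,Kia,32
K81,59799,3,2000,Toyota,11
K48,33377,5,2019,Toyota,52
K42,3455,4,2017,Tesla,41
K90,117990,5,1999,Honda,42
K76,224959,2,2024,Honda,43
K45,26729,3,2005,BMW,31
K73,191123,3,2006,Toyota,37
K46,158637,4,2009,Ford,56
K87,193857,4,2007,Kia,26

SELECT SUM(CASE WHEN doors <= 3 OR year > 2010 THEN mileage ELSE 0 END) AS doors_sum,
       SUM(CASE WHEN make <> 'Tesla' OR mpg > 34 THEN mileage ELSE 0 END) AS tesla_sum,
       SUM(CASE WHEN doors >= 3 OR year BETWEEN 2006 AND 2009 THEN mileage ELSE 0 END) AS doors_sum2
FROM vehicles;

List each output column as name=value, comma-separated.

doors_sum=607883, tesla_sum=1078367, doors_sum2=853408

[doors_sum: doors <= 3 OR year > 2010]
vin=K30: ✓ → 68441
vin=K81: ✓ → 59799
vin=K48: ✓ → 33377
vin=K42: ✓ → 3455
vin=K90: ✗
vin=K76: ✓ → 224959
vin=K45: ✓ → 26729
vin=K73: ✓ → 191123
vin=K46: ✗
vin=K87: ✗
doors_sum = 68441 + 59799 + 33377 + 3455 + 224959 + 26729 + 191123 = 607883
—
[tesla_sum: make <> 'Tesla' OR mpg > 34]
vin=K30: ✓ → 68441
vin=K81: ✓ → 59799
vin=K48: ✓ → 33377
vin=K42: ✓ → 3455
vin=K90: ✓ → 117990
vin=K76: ✓ → 224959
vin=K45: ✓ → 26729
vin=K73: ✓ → 191123
vin=K46: ✓ → 158637
vin=K87: ✓ → 193857
tesla_sum = 68441 + 59799 + 33377 + 3455 + 117990 + 224959 + 26729 + 191123 + 158637 + 193857 = 1078367
—
[doors_sum2: doors >= 3 OR year BETWEEN 2006 AND 2009]
vin=K30: ✓ → 68441
vin=K81: ✓ → 59799
vin=K48: ✓ → 33377
vin=K42: ✓ → 3455
vin=K90: ✓ → 117990
vin=K76: ✗
vin=K45: ✓ → 26729
vin=K73: ✓ → 191123
vin=K46: ✓ → 158637
vin=K87: ✓ → 193857
doors_sum2 = 68441 + 59799 + 33377 + 3455 + 117990 + 26729 + 191123 + 158637 + 193857 = 853408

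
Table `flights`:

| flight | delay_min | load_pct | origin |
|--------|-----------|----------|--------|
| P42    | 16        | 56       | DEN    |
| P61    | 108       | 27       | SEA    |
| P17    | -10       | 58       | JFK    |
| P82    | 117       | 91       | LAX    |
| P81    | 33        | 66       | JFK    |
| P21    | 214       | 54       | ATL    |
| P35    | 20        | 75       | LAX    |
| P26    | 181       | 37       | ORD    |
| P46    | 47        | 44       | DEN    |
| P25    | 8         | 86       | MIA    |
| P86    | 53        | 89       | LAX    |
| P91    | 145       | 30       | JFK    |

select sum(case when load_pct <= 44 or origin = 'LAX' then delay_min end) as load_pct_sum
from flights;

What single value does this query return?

flight=P42: ✗
flight=P61: ✓ → 108
flight=P17: ✗
flight=P82: ✓ → 117
flight=P81: ✗
flight=P21: ✗
flight=P35: ✓ → 20
flight=P26: ✓ → 181
flight=P46: ✓ → 47
flight=P25: ✗
flight=P86: ✓ → 53
flight=P91: ✓ → 145
load_pct_sum = 108 + 117 + 20 + 181 + 47 + 53 + 145 = 671

671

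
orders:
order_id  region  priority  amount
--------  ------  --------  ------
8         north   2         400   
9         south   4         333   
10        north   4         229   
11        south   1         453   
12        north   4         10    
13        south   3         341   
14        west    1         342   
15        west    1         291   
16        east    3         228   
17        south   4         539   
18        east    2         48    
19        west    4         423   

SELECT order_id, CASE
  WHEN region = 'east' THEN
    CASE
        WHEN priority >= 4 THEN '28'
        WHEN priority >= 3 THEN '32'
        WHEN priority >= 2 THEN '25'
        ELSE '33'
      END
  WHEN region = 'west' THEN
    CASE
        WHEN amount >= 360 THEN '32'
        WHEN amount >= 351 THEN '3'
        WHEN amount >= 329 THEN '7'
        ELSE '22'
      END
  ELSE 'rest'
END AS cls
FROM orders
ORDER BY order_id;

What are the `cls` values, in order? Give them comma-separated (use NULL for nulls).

rest, rest, rest, rest, rest, rest, 7, 22, 32, rest, 25, 32

order_id=8: region='north' → outer ELSE → rest
order_id=9: region='south' → outer ELSE → rest
order_id=10: region='north' → outer ELSE → rest
order_id=11: region='south' → outer ELSE → rest
order_id=12: region='north' → outer ELSE → rest
order_id=13: region='south' → outer ELSE → rest
order_id=14: region='west' → inner[amount >= 329] → 7
order_id=15: region='west' → inner[ELSE] → 22
order_id=16: region='east' → inner[priority >= 3] → 32
order_id=17: region='south' → outer ELSE → rest
order_id=18: region='east' → inner[priority >= 2] → 25
order_id=19: region='west' → inner[amount >= 360] → 32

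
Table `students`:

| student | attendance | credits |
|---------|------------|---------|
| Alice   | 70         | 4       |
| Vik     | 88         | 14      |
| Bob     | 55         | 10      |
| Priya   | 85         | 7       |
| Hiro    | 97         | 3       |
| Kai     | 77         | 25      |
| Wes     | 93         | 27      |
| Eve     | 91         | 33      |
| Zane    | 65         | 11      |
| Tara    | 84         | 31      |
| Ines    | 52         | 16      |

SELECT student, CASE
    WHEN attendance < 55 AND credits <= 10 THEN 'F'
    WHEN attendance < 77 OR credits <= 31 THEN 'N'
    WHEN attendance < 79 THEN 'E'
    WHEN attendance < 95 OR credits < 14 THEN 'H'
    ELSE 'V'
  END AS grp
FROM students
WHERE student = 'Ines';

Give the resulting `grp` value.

N

student = Ines: attendance=52, credits=16.
attendance < 55 AND credits <= 10 → false
attendance < 77 OR credits <= 31 → true → N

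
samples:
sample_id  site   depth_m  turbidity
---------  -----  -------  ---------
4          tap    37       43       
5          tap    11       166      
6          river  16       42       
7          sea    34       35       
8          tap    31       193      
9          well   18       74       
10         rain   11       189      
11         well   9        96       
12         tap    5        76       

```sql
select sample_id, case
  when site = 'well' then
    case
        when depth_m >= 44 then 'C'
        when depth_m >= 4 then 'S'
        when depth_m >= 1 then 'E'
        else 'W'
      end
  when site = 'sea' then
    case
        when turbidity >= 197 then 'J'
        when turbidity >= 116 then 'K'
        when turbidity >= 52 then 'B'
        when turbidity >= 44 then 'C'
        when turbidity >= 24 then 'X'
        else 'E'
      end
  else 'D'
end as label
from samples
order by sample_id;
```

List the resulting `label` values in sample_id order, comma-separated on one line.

sample_id=4: site='tap' → outer ELSE → D
sample_id=5: site='tap' → outer ELSE → D
sample_id=6: site='river' → outer ELSE → D
sample_id=7: site='sea' → inner[turbidity >= 24] → X
sample_id=8: site='tap' → outer ELSE → D
sample_id=9: site='well' → inner[depth_m >= 4] → S
sample_id=10: site='rain' → outer ELSE → D
sample_id=11: site='well' → inner[depth_m >= 4] → S
sample_id=12: site='tap' → outer ELSE → D

D, D, D, X, D, S, D, S, D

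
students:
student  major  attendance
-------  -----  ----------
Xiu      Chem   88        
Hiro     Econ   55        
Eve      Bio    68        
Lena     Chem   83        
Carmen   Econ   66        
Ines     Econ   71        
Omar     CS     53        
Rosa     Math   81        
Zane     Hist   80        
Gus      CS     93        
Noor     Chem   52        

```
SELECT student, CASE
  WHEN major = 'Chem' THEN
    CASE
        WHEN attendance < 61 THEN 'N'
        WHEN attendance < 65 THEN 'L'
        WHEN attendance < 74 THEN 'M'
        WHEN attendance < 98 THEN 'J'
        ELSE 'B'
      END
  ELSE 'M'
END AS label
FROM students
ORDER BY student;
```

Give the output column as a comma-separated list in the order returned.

M, M, M, M, M, J, N, M, M, J, M

student=Carmen: major='Econ' → outer ELSE → M
student=Eve: major='Bio' → outer ELSE → M
student=Gus: major='CS' → outer ELSE → M
student=Hiro: major='Econ' → outer ELSE → M
student=Ines: major='Econ' → outer ELSE → M
student=Lena: major='Chem' → inner[attendance < 98] → J
student=Noor: major='Chem' → inner[attendance < 61] → N
student=Omar: major='CS' → outer ELSE → M
student=Rosa: major='Math' → outer ELSE → M
student=Xiu: major='Chem' → inner[attendance < 98] → J
student=Zane: major='Hist' → outer ELSE → M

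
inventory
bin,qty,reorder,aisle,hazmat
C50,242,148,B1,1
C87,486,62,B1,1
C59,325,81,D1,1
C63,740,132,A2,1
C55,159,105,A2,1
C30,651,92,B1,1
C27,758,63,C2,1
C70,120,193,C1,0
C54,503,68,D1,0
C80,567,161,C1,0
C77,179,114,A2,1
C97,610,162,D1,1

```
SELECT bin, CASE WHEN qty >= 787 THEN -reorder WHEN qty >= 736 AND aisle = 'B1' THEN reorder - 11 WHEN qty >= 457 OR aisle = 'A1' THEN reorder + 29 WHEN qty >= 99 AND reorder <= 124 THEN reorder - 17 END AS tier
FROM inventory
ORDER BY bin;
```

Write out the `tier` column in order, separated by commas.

92, 121, NULL, 97, 88, 64, 161, NULL, 97, 190, 91, 191

bin=C27: qty >= 457 OR aisle = 'A1' → 92
bin=C30: qty >= 457 OR aisle = 'A1' → 121
bin=C50: (no match → NULL) → NULL
bin=C54: qty >= 457 OR aisle = 'A1' → 97
bin=C55: qty >= 99 AND reorder <= 124 → 88
bin=C59: qty >= 99 AND reorder <= 124 → 64
bin=C63: qty >= 457 OR aisle = 'A1' → 161
bin=C70: (no match → NULL) → NULL
bin=C77: qty >= 99 AND reorder <= 124 → 97
bin=C80: qty >= 457 OR aisle = 'A1' → 190
bin=C87: qty >= 457 OR aisle = 'A1' → 91
bin=C97: qty >= 457 OR aisle = 'A1' → 191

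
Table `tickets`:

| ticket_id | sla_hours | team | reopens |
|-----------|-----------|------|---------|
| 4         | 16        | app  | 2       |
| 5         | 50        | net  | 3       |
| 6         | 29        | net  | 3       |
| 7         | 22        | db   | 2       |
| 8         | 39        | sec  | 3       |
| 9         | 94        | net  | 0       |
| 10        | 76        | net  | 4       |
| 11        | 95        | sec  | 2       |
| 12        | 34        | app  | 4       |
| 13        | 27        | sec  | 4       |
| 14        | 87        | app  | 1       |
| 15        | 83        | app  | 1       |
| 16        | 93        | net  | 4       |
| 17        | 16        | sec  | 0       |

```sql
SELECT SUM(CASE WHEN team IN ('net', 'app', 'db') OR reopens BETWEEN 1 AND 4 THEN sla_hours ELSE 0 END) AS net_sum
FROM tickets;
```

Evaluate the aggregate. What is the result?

745

ticket_id=4: ✓ → 16
ticket_id=5: ✓ → 50
ticket_id=6: ✓ → 29
ticket_id=7: ✓ → 22
ticket_id=8: ✓ → 39
ticket_id=9: ✓ → 94
ticket_id=10: ✓ → 76
ticket_id=11: ✓ → 95
ticket_id=12: ✓ → 34
ticket_id=13: ✓ → 27
ticket_id=14: ✓ → 87
ticket_id=15: ✓ → 83
ticket_id=16: ✓ → 93
ticket_id=17: ✗
net_sum = 16 + 50 + 29 + 22 + 39 + 94 + 76 + 95 + 34 + 27 + 87 + 83 + 93 = 745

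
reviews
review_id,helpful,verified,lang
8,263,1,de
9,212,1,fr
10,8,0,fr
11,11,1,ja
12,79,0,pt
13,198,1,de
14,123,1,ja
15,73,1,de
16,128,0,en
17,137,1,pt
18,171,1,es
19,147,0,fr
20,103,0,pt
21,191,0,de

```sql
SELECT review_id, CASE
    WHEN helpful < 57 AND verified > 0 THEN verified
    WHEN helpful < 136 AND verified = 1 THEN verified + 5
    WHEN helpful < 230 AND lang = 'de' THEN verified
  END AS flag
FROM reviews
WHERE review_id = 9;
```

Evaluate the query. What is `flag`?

NULL

review_id = 9: helpful=212, verified=1, lang=fr.
helpful < 57 AND verified > 0 → false
helpful < 136 AND verified = 1 → false
helpful < 230 AND lang = 'de' → false
No WHEN matched and there is no ELSE, so the CASE yields NULL.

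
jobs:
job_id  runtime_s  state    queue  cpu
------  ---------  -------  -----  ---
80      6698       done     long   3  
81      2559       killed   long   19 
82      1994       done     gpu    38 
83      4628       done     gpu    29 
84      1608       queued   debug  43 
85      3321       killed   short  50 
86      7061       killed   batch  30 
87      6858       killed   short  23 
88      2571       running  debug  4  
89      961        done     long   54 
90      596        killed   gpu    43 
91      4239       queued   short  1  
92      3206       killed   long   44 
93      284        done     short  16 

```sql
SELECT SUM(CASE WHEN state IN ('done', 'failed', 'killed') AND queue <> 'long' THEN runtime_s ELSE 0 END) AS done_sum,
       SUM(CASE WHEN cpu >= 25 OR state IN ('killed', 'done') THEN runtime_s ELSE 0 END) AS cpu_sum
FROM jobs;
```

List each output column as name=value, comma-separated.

[done_sum: state IN ('done', 'failed', 'killed') AND queue <> 'long']
job_id=80: ✗
job_id=81: ✗
job_id=82: ✓ → 1994
job_id=83: ✓ → 4628
job_id=84: ✗
job_id=85: ✓ → 3321
job_id=86: ✓ → 7061
job_id=87: ✓ → 6858
job_id=88: ✗
job_id=89: ✗
job_id=90: ✓ → 596
job_id=91: ✗
job_id=92: ✗
job_id=93: ✓ → 284
done_sum = 1994 + 4628 + 3321 + 7061 + 6858 + 596 + 284 = 24742
—
[cpu_sum: cpu >= 25 OR state IN ('killed', 'done')]
job_id=80: ✓ → 6698
job_id=81: ✓ → 2559
job_id=82: ✓ → 1994
job_id=83: ✓ → 4628
job_id=84: ✓ → 1608
job_id=85: ✓ → 3321
job_id=86: ✓ → 7061
job_id=87: ✓ → 6858
job_id=88: ✗
job_id=89: ✓ → 961
job_id=90: ✓ → 596
job_id=91: ✗
job_id=92: ✓ → 3206
job_id=93: ✓ → 284
cpu_sum = 6698 + 2559 + 1994 + 4628 + 1608 + 3321 + 7061 + 6858 + 961 + 596 + 3206 + 284 = 39774

done_sum=24742, cpu_sum=39774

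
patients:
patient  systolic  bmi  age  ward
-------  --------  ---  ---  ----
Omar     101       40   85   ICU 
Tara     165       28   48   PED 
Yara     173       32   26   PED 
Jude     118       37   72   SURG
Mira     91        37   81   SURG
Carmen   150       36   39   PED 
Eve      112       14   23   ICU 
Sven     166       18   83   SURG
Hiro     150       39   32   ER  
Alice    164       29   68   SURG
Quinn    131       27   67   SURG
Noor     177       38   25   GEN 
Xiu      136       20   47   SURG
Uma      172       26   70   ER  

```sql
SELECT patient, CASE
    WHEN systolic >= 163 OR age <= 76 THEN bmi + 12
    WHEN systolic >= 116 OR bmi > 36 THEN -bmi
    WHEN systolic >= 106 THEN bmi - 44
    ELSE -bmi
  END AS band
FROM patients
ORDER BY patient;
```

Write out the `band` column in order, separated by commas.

41, 48, 26, 51, 49, -37, 50, -40, 39, 30, 40, 38, 32, 44

patient=Alice: systolic >= 163 OR age <= 76 → 41
patient=Carmen: systolic >= 163 OR age <= 76 → 48
patient=Eve: systolic >= 163 OR age <= 76 → 26
patient=Hiro: systolic >= 163 OR age <= 76 → 51
patient=Jude: systolic >= 163 OR age <= 76 → 49
patient=Mira: systolic >= 116 OR bmi > 36 → -37
patient=Noor: systolic >= 163 OR age <= 76 → 50
patient=Omar: systolic >= 116 OR bmi > 36 → -40
patient=Quinn: systolic >= 163 OR age <= 76 → 39
patient=Sven: systolic >= 163 OR age <= 76 → 30
patient=Tara: systolic >= 163 OR age <= 76 → 40
patient=Uma: systolic >= 163 OR age <= 76 → 38
patient=Xiu: systolic >= 163 OR age <= 76 → 32
patient=Yara: systolic >= 163 OR age <= 76 → 44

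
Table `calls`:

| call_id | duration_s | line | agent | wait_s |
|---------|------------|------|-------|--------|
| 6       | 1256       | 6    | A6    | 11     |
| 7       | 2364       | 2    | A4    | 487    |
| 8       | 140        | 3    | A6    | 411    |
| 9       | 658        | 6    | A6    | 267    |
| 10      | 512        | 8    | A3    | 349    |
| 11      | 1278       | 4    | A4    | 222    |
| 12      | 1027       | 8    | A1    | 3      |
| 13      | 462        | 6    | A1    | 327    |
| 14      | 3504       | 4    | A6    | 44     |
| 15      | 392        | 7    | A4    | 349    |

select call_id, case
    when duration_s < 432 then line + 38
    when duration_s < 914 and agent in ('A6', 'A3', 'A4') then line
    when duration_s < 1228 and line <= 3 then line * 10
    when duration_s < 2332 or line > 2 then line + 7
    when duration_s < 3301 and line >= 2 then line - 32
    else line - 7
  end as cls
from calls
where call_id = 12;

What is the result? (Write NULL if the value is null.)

15

call_id = 12: duration_s=1027, line=8, agent=A1, wait_s=3.
duration_s < 432 → false
duration_s < 914 and agent in ('A6', 'A3', 'A4') → false
duration_s < 1228 and line <= 3 → false
duration_s < 2332 or line > 2 → true → 15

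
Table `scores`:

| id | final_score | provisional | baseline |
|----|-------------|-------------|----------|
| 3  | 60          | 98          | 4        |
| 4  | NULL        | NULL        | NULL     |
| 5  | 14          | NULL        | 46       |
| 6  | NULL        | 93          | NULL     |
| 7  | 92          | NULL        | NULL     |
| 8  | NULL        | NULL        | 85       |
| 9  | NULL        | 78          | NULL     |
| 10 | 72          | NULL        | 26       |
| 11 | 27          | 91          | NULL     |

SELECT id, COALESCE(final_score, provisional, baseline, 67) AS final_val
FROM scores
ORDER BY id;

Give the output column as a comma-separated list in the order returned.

60, 67, 14, 93, 92, 85, 78, 72, 27

id=3: final_score=60 → 60
id=4: final_score=NULL, provisional=NULL, baseline=NULL, → literal 67 → 67
id=5: final_score=14 → 14
id=6: final_score=NULL, provisional=93 → 93
id=7: final_score=92 → 92
id=8: final_score=NULL, provisional=NULL, baseline=85 → 85
id=9: final_score=NULL, provisional=78 → 78
id=10: final_score=72 → 72
id=11: final_score=27 → 27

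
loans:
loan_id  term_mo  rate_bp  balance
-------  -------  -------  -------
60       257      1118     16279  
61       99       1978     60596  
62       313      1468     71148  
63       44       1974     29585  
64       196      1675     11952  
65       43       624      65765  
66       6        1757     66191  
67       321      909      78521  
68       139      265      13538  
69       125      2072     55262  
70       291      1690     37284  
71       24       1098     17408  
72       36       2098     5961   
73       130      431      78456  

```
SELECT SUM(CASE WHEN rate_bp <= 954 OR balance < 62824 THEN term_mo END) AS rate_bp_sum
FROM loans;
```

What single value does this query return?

1705

loan_id=60: ✓ → 257
loan_id=61: ✓ → 99
loan_id=62: ✗
loan_id=63: ✓ → 44
loan_id=64: ✓ → 196
loan_id=65: ✓ → 43
loan_id=66: ✗
loan_id=67: ✓ → 321
loan_id=68: ✓ → 139
loan_id=69: ✓ → 125
loan_id=70: ✓ → 291
loan_id=71: ✓ → 24
loan_id=72: ✓ → 36
loan_id=73: ✓ → 130
rate_bp_sum = 257 + 99 + 44 + 196 + 43 + 321 + 139 + 125 + 291 + 24 + 36 + 130 = 1705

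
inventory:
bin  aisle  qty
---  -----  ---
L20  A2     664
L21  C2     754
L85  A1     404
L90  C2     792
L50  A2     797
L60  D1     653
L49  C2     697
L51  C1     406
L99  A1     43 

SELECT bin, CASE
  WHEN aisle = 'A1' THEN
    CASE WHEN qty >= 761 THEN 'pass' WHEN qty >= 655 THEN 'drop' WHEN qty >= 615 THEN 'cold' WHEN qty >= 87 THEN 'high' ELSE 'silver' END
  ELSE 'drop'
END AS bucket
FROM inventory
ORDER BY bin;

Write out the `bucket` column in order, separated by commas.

bin=L20: aisle='A2' → outer ELSE → drop
bin=L21: aisle='C2' → outer ELSE → drop
bin=L49: aisle='C2' → outer ELSE → drop
bin=L50: aisle='A2' → outer ELSE → drop
bin=L51: aisle='C1' → outer ELSE → drop
bin=L60: aisle='D1' → outer ELSE → drop
bin=L85: aisle='A1' → inner[qty >= 87] → high
bin=L90: aisle='C2' → outer ELSE → drop
bin=L99: aisle='A1' → inner[ELSE] → silver

drop, drop, drop, drop, drop, drop, high, drop, silver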